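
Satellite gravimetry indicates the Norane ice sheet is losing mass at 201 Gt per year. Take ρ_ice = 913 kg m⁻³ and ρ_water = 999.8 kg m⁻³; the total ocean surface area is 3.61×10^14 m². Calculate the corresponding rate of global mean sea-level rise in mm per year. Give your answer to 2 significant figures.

≈ 0.56 mm/yr

ρ_w = 999.8 kg m⁻³. Annual water volume added = 201 Gt / ρ_w = 2.010×10^14 kg / 999.8 kg m⁻³ = 2.010×10^11 m³.
Δh per year = 2.010×10^11 / 3.61×10^14 = 5.57×10^-4 m = 0.56 mm.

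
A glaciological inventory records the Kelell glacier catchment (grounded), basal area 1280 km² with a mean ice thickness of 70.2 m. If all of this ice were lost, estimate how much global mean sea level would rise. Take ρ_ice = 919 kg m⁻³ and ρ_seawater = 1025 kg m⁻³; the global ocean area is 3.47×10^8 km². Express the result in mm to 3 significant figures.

Kelell: ice volume = 1280 km² × 70.2 m = 89.86 km³; 89.86 × (919/1025) = 80.56 km³ of water.
Spread over 3.47×10^14 m² of ocean, Δh = 8.056×10^10 / 3.47×10^14 = 2.32×10^-4 m = 0.232 mm.

≈ 0.232 mm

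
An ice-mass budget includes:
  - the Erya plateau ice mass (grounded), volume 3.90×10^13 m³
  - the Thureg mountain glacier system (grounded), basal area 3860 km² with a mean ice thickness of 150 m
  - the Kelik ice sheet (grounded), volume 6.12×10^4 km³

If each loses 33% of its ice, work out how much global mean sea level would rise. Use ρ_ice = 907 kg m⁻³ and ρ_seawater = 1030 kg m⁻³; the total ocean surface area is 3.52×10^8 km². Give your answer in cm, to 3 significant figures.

Erya: 0.33 × 3.90×10^13 m³ × (907/1030) = 1.133×10^13 m³ of water.
Thureg: ice volume = 3860 km² × 150 m = 579.0 km³; 0.33 × 579.0 × (907/1030) = 168.3 km³ of water.
Kelik: 0.33 × 6.12×10^4 km³ × (907/1030) = 1.778×10^4 km³ of water.
Total added water ≈ 2.929×10^13 m³ over 3.52×10^14 m² → Δh = 0.0832 m = 8.32 cm.

≈ 8.32 cm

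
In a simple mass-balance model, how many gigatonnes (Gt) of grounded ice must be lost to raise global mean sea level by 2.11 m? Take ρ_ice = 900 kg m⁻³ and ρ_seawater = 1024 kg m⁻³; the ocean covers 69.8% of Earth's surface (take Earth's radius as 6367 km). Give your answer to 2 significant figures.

≈ 7.7×10^5 Gt

Required water volume = Δh × A = 2.11 m × 3.56×10^14 m² = 7.503×10^14 m³.
ρ_w = 1024 kg m⁻³, so the mass of water = 7.503×10^14 m³ × 1024 kg m⁻³ = 7.683×10^17 kg = 7.7×10^5 Gt (and the same mass of ice, by conservation).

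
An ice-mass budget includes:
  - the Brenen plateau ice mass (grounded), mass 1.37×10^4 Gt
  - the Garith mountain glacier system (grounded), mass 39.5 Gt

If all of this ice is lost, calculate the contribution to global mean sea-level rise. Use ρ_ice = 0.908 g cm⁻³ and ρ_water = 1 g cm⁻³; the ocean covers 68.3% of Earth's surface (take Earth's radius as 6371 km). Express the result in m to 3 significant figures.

≈ 0.0394 m

Brenen: 1.37×10^4 Gt = 1.370×10^16 kg; dividing by ρ_w = 1 g cm⁻³ = 1000 kg m⁻³ gives 1.370×10^13 m³ of water.
Garith: 39.5 Gt = 3.950×10^13 kg; dividing by ρ_w = 1000 kg m⁻³ gives 3.950×10^10 m³ of water.
Total added water ≈ 1.374×10^13 m³ over 3.48×10^14 m² → Δh = 0.0394 m.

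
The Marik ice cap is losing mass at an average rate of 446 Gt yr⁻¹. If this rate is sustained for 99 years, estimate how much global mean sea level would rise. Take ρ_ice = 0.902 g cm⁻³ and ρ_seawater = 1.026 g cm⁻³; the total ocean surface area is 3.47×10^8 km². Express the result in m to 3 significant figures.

≈ 0.124 m

Total mass lost = 446 Gt/yr × 99 yr = 4.415×10^4 Gt = 4.415×10^16 kg.
ρ_w = 1.026 g cm⁻³ = 1026 kg m⁻³, so water volume = 4.415×10^16 / 1026 = 4.304×10^13 m³.
Δh = 4.304×10^13 / 3.47×10^14 = 0.124 m.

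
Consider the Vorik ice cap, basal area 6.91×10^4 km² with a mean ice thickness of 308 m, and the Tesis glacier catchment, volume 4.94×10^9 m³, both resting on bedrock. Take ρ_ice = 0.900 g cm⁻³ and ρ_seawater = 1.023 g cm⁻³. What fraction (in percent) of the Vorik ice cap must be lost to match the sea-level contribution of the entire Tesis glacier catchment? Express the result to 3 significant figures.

Equal sea-level rise means equal mass of meltwater, i.e. equal mass of ice lost.
Ice mass of Tesis: 4.446×10^12 kg; ice mass of Vorik: 1.915×10^16 kg.
Fraction required = 4.446×10^12 / 1.915×10^16 = 2.32×10^-4 → 0.0232 %.

≈ 0.0232 %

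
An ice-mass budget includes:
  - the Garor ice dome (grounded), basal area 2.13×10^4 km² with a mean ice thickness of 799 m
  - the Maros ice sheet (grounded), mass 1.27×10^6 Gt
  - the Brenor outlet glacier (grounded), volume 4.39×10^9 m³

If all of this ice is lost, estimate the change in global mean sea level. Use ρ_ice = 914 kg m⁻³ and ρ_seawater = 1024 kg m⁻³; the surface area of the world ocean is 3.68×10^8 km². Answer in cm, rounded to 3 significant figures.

Garor: ice volume = 2.13×10^4 km² × 799 m = 1.702×10^4 km³; 1.702×10^4 × (914/1024) = 1.519×10^4 km³ of water.
Maros: 1.27×10^6 Gt = 1.270×10^18 kg; dividing by ρ_w = 1024 kg m⁻³ gives 1.240×10^15 m³ of water.
Brenor: 4.39×10^9 m³ × (914/1024) = 3.918×10^9 m³ of water.
Total added water ≈ 1.255×10^15 m³ over 3.68×10^14 m² → Δh = 3.41 m = 341 cm.

≈ 341 cm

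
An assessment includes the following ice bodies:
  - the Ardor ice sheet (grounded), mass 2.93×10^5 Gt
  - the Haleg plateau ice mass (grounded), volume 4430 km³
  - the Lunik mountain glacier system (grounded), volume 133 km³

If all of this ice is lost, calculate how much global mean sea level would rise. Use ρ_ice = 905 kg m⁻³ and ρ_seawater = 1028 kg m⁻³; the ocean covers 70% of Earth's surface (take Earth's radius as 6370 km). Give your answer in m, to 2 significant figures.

≈ 0.81 m

Ardor: 2.93×10^5 Gt = 2.930×10^17 kg; dividing by ρ_w = 1028 kg m⁻³ gives 2.850×10^14 m³ of water.
Haleg: 4430 km³ × (905/1028) = 3900 km³ of water.
Lunik: 133 km³ × (905/1028) = 117.1 km³ of water.
Total added water ≈ 2.890×10^14 m³ over 3.57×10^14 m² → Δh = 0.810 m.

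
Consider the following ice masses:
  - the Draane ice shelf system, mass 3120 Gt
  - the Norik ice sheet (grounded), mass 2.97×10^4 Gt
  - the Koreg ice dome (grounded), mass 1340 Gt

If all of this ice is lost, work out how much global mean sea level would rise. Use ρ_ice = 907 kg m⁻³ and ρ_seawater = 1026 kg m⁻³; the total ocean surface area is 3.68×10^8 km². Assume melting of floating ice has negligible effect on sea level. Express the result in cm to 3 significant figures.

The Draane ice shelf system is floating and already displaces its own weight of water, so its melt adds essentially nothing to sea level.
Norik: 2.97×10^4 Gt = 2.970×10^16 kg; dividing by ρ_w = 1026 kg m⁻³ gives 2.895×10^13 m³ of water.
Koreg: 1340 Gt = 1.340×10^15 kg; dividing by ρ_w = 1026 kg m⁻³ gives 1.306×10^12 m³ of water.
Total added water ≈ 3.025×10^13 m³ over 3.68×10^14 m² → Δh = 0.0822 m = 8.22 cm.

≈ 8.22 cm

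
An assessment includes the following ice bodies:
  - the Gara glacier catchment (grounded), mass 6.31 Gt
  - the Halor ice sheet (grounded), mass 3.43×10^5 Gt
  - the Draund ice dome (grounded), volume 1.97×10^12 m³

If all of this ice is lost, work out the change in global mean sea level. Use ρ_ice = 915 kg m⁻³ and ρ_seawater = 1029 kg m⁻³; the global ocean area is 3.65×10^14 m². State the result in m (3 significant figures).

≈ 0.918 m

Gara: 6.31 Gt = 6.310×10^12 kg; dividing by ρ_w = 1029 kg m⁻³ gives 6.132×10^9 m³ of water.
Halor: 3.43×10^5 Gt = 3.430×10^17 kg; dividing by ρ_w = 1029 kg m⁻³ gives 3.333×10^14 m³ of water.
Draund: 1.97×10^12 m³ × (915/1029) = 1.752×10^12 m³ of water.
Total added water ≈ 3.351×10^14 m³ over 3.65×10^14 m² → Δh = 0.918 m.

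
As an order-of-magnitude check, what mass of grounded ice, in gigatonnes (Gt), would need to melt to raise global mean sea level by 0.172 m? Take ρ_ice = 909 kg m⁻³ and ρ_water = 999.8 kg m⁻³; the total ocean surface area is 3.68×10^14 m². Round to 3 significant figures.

≈ 6.33×10^4 Gt

Required water volume = Δh × A = 0.172 m × 3.68×10^14 m² = 6.330×10^13 m³.
ρ_w = 999.8 kg m⁻³, so the mass of water = 6.330×10^13 m³ × 999.8 kg m⁻³ = 6.328×10^16 kg = 6.33×10^4 Gt (and the same mass of ice, by conservation).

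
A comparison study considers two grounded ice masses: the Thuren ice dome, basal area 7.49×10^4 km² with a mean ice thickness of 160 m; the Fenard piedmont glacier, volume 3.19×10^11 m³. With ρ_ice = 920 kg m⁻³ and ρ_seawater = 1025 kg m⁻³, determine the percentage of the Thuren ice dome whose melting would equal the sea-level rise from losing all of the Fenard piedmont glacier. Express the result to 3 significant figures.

≈ 2.66 %

Equal sea-level rise means equal mass of meltwater, i.e. equal mass of ice lost.
Ice mass of Fenard: 2.935×10^14 kg; ice mass of Thuren: 1.103×10^16 kg.
Fraction required = 2.935×10^14 / 1.103×10^16 = 0.0266 → 2.66 %.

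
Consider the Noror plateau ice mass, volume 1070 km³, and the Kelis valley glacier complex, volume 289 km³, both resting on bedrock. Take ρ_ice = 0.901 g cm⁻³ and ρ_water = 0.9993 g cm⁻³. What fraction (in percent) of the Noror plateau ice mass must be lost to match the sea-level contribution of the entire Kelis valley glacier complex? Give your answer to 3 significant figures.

Equal sea-level rise means equal mass of meltwater, i.e. equal mass of ice lost.
Ice mass of Kelis: 2.604×10^14 kg; ice mass of Noror: 9.641×10^14 kg.
Fraction required = 2.604×10^14 / 9.641×10^14 = 0.270 → 27.0 %.

≈ 27.0 %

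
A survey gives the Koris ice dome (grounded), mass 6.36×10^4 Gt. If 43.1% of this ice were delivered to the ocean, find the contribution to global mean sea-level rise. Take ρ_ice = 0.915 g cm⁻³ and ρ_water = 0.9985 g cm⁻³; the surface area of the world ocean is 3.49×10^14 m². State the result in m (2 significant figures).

≈ 0.079 m

Koris: 0.431 × 6.36×10^4 Gt = 2.741×10^16 kg; dividing by ρ_w = 0.9985 g cm⁻³ = 998.5 kg m⁻³ gives 2.745×10^13 m³ of water.
Spread over 3.49×10^14 m² of ocean, Δh = 2.745×10^13 / 3.49×10^14 = 0.0787 m.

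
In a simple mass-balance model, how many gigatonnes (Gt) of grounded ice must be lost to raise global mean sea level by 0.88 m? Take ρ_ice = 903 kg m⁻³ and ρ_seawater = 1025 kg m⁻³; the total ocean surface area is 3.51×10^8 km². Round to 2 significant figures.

Required water volume = Δh × A = 0.88 m × 3.51×10^14 m² = 3.089×10^14 m³.
ρ_w = 1025 kg m⁻³, so the mass of water = 3.089×10^14 m³ × 1025 kg m⁻³ = 3.166×10^17 kg = 3.2×10^5 Gt (and the same mass of ice, by conservation).

≈ 3.2×10^5 Gt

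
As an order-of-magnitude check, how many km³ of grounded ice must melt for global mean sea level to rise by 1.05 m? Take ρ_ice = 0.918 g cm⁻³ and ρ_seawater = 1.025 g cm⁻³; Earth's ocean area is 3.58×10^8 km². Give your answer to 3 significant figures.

≈ 4.20×10^5 km³

Required water volume = Δh × A = 1.05 m × 3.58×10^14 m² = 3.759×10^14 m³ = 3.759×10^5 km³.
Ice volume = water volume × ρ_w/ρ_ice = 3.759×10^5 × 1025/918 = 4.20×10^5 km³.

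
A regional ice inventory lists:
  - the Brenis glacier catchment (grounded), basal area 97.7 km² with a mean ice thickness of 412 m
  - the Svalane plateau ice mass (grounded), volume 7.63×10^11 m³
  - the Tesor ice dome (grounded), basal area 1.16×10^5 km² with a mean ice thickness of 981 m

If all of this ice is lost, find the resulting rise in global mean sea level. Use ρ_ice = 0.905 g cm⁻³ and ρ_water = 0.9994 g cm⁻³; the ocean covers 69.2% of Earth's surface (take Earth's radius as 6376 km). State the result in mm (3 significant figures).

Brenis: ice volume = 97.7 km² × 412 m = 40.25 km³; 40.25 × (905/999.4) = 36.45 km³ of water.
Svalane: 7.63×10^11 m³ × (905/999.4) = 6.909×10^11 m³ of water.
Tesor: ice volume = 1.16×10^5 km² × 981 m = 1.138×10^5 km³; 1.138×10^5 × (905/999.4) = 1.030×10^5 km³ of water.
Total added water ≈ 1.038×10^14 m³ over 3.54×10^14 m² → Δh = 0.294 m = 294 mm.

≈ 294 mm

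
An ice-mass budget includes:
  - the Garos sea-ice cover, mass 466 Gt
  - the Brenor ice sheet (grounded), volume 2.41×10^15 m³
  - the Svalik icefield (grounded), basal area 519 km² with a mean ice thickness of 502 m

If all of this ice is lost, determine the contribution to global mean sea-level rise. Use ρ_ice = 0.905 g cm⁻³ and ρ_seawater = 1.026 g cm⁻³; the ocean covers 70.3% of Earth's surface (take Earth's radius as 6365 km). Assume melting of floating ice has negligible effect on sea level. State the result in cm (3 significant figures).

The Garos sea-ice cover is floating and already displaces its own weight of water, so its melt adds essentially nothing to sea level.
Brenor: 2.41×10^15 m³ × (905/1026) = 2.126×10^15 m³ of water.
Svalik: ice volume = 519 km² × 502 m = 260.5 km³; 260.5 × (905/1026) = 229.8 km³ of water.
Total added water ≈ 2.126×10^15 m³ over 3.58×10^14 m² → Δh = 5.94 m = 594 cm.

≈ 594 cm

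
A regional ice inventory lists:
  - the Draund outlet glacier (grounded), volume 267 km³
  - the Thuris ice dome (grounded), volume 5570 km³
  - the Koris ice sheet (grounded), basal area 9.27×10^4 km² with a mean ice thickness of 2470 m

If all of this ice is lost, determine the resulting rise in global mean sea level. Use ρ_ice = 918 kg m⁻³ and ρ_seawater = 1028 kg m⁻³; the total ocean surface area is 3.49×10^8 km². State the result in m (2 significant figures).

Draund: 267 km³ × (918/1028) = 238.4 km³ of water.
Thuris: 5570 km³ × (918/1028) = 4974 km³ of water.
Koris: ice volume = 9.27×10^4 km² × 2470 m = 2.290×10^5 km³; 2.290×10^5 × (918/1028) = 2.045×10^5 km³ of water.
Total added water ≈ 2.097×10^14 m³ over 3.49×10^14 m² → Δh = 0.601 m.

≈ 0.60 m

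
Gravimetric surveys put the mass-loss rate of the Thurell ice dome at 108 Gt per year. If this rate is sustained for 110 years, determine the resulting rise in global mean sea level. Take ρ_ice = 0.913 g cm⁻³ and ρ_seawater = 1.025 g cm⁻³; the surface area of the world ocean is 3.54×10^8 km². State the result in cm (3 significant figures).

Total mass lost = 108 Gt/yr × 110 yr = 1.188×10^4 Gt = 1.188×10^16 kg.
ρ_w = 1.025 g cm⁻³ = 1025 kg m⁻³, so water volume = 1.188×10^16 / 1025 = 1.159×10^13 m³.
Δh = 1.159×10^13 / 3.54×10^14 = 0.0327 m = 3.27 cm.

≈ 3.27 cm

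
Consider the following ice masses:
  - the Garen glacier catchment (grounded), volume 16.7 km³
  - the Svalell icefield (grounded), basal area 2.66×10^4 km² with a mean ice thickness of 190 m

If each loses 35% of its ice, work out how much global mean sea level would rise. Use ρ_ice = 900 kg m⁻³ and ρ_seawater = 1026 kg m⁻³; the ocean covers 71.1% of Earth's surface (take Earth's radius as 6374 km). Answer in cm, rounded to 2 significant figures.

Garen: 0.35 × 16.7 km³ × (900/1026) = 5.127 km³ of water.
Svalell: ice volume = 2.66×10^4 km² × 190 m = 5054 km³; 0.35 × 5054 × (900/1026) = 1552 km³ of water.
Total added water ≈ 1.557×10^12 m³ over 3.63×10^14 m² → Δh = 4.29×10^-3 m = 0.43 cm.

≈ 0.43 cm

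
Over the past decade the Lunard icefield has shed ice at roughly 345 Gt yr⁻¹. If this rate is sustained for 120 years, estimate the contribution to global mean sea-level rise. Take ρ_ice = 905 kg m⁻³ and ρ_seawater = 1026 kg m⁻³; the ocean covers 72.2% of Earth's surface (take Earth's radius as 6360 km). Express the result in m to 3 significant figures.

Total mass lost = 345 Gt/yr × 120 yr = 4.140×10^4 Gt = 4.140×10^16 kg.
ρ_w = 1026 kg m⁻³, so water volume = 4.140×10^16 / 1026 = 4.035×10^13 m³.
Δh = 4.035×10^13 / 3.67×10^14 = 0.110 m.

≈ 0.110 m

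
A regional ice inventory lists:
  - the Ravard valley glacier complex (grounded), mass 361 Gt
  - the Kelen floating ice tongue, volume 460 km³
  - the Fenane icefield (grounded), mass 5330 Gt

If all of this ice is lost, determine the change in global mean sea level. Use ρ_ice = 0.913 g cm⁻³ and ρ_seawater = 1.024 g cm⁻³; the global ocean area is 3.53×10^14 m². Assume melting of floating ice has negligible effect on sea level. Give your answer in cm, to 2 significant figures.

Ravard: 361 Gt = 3.610×10^14 kg; dividing by ρ_w = 1.024 g cm⁻³ = 1024 kg m⁻³ gives 3.525×10^11 m³ of water.
The Kelen floating ice tongue is floating and already displaces its own weight of water, so its melt adds essentially nothing to sea level.
Fenane: 5330 Gt = 5.330×10^15 kg; dividing by ρ_w = 1024 kg m⁻³ gives 5.205×10^12 m³ of water.
Total added water ≈ 5.558×10^12 m³ over 3.53×10^14 m² → Δh = 0.0157 m = 1.6 cm.

≈ 1.6 cm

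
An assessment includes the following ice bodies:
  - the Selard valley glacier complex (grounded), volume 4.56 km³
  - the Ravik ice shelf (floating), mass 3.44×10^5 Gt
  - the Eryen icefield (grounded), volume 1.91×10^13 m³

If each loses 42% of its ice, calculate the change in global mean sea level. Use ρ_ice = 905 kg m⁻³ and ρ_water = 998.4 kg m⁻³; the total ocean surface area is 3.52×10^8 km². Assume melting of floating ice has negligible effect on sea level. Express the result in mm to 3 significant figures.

≈ 20.7 mm

Selard: 0.42 × 4.56 km³ × (905/998.4) = 1.736 km³ of water.
The Ravik ice shelf is floating and already displaces its own weight of water, so its melt adds essentially nothing to sea level.
Eryen: 0.42 × 1.91×10^13 m³ × (905/998.4) = 7.272×10^12 m³ of water.
Total added water ≈ 7.273×10^12 m³ over 3.52×10^14 m² → Δh = 0.0207 m = 20.7 mm.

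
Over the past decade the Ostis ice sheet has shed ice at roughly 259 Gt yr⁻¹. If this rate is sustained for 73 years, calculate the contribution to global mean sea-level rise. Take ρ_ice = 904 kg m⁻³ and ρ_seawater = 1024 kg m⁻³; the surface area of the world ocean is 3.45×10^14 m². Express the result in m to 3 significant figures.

Total mass lost = 259 Gt/yr × 73 yr = 1.891×10^4 Gt = 1.891×10^16 kg.
ρ_w = 1024 kg m⁻³, so water volume = 1.891×10^16 / 1024 = 1.846×10^13 m³.
Δh = 1.846×10^13 / 3.45×10^14 = 0.0535 m.

≈ 0.0535 m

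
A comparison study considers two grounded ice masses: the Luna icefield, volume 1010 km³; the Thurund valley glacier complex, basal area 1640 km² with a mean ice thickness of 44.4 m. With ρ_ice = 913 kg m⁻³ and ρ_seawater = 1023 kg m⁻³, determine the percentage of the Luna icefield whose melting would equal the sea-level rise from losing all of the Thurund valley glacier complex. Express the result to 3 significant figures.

≈ 7.21 %

Equal sea-level rise means equal mass of meltwater, i.e. equal mass of ice lost.
Ice mass of Thurund: 6.648×10^13 kg; ice mass of Luna: 9.221×10^14 kg.
Fraction required = 6.648×10^13 / 9.221×10^14 = 0.0721 → 7.21 %.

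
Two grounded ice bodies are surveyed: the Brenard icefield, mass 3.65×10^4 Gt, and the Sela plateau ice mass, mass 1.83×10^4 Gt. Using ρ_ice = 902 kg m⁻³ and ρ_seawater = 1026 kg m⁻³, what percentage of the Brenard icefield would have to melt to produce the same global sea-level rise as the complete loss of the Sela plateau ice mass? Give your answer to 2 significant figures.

≈ 50 %

Equal sea-level rise means equal mass of meltwater, i.e. equal mass of ice lost.
Ice mass of Sela: 1.830×10^16 kg; ice mass of Brenard: 3.650×10^16 kg.
Fraction required = 1.830×10^16 / 3.650×10^16 = 0.501 → 50 %.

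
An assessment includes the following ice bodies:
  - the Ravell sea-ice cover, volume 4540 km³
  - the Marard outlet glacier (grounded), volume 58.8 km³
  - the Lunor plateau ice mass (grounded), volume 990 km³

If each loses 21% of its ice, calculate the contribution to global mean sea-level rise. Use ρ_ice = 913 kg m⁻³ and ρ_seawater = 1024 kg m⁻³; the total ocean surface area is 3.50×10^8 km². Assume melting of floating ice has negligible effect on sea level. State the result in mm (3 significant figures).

The Ravell sea-ice cover is floating and already displaces its own weight of water, so its melt adds essentially nothing to sea level.
Marard: 0.21 × 58.8 km³ × (913/1024) = 11.01 km³ of water.
Lunor: 0.21 × 990 km³ × (913/1024) = 185.4 km³ of water.
Total added water ≈ 1.964×10^11 m³ over 3.50×10^14 m² → Δh = 5.61×10^-4 m = 0.561 mm.

≈ 0.561 mm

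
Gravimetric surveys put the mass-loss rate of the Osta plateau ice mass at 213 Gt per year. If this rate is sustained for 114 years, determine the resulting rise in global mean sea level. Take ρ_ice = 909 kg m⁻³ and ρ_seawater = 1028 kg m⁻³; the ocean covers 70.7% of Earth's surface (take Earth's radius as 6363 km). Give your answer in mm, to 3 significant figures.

≈ 65.7 mm

Total mass lost = 213 Gt/yr × 114 yr = 2.428×10^4 Gt = 2.428×10^16 kg.
ρ_w = 1028 kg m⁻³, so water volume = 2.428×10^16 / 1028 = 2.362×10^13 m³.
Δh = 2.362×10^13 / 3.60×10^14 = 0.0657 m = 65.7 mm.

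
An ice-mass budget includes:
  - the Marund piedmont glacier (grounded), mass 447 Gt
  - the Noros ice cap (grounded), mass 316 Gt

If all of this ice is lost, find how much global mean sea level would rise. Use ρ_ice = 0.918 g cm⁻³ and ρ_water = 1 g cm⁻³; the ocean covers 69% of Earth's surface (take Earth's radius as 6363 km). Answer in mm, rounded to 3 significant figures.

Marund: 447 Gt = 4.470×10^14 kg; dividing by ρ_w = 1 g cm⁻³ = 1000 kg m⁻³ gives 4.470×10^11 m³ of water.
Noros: 316 Gt = 3.160×10^14 kg; dividing by ρ_w = 1000 kg m⁻³ gives 3.160×10^11 m³ of water.
Total added water ≈ 7.630×10^11 m³ over 3.51×10^14 m² → Δh = 2.17×10^-3 m = 2.17 mm.

≈ 2.17 mm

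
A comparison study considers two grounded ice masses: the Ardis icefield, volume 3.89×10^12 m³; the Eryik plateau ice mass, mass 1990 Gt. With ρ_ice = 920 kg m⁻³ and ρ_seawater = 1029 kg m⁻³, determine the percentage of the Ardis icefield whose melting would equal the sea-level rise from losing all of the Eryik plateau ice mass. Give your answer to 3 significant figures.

Equal sea-level rise means equal mass of meltwater, i.e. equal mass of ice lost.
Ice mass of Eryik: 1.990×10^15 kg; ice mass of Ardis: 3.579×10^15 kg.
Fraction required = 1.990×10^15 / 3.579×10^15 = 0.556 → 55.6 %.

≈ 55.6 %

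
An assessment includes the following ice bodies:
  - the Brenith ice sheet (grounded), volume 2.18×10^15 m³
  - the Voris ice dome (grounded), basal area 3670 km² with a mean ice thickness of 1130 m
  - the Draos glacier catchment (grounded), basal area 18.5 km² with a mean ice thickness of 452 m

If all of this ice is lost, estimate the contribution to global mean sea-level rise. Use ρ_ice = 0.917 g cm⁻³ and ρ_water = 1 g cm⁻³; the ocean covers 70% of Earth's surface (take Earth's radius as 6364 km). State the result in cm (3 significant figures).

Brenith: 2.18×10^15 m³ × (917/1000) = 1.999×10^15 m³ of water.
Voris: ice volume = 3670 km² × 1130 m = 4147 km³; 4147 × (917/1000) = 3803 km³ of water.
Draos: ice volume = 18.5 km² × 452 m = 8.362 km³; 8.362 × (917/1000) = 7.668 km³ of water.
Total added water ≈ 2.003×10^15 m³ over 3.56×10^14 m² → Δh = 5.62 m = 562 cm.

≈ 562 cm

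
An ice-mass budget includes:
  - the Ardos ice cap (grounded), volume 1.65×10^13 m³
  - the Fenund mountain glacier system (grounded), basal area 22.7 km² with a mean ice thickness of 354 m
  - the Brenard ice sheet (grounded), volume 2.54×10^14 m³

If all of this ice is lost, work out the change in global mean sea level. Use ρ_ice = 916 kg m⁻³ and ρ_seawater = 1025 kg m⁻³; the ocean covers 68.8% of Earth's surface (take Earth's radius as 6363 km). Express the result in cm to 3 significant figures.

Ardos: 1.65×10^13 m³ × (916/1025) = 1.475×10^13 m³ of water.
Fenund: ice volume = 22.7 km² × 354 m = 8.036 km³; 8.036 × (916/1025) = 7.181 km³ of water.
Brenard: 2.54×10^14 m³ × (916/1025) = 2.270×10^14 m³ of water.
Total added water ≈ 2.417×10^14 m³ over 3.50×10^14 m² → Δh = 0.691 m = 69.1 cm.

≈ 69.1 cm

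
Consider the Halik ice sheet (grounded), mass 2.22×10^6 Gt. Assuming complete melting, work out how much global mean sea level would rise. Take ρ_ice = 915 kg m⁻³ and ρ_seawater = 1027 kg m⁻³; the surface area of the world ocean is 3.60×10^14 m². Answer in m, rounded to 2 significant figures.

≈ 6.0 m

Halik: 2.22×10^6 Gt = 2.220×10^18 kg; dividing by ρ_w = 1027 kg m⁻³ gives 2.162×10^15 m³ of water.
Spread over 3.60×10^14 m² of ocean, Δh = 2.162×10^15 / 3.60×10^14 = 6.00 m.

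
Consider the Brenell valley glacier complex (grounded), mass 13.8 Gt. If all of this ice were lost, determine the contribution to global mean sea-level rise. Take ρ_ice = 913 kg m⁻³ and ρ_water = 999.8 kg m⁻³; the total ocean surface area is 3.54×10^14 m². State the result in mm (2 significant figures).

Brenell: 13.8 Gt = 1.380×10^13 kg; dividing by ρ_w = 999.8 kg m⁻³ gives 1.380×10^10 m³ of water.
Spread over 3.54×10^14 m² of ocean, Δh = 1.380×10^10 / 3.54×10^14 = 3.90×10^-5 m = 0.039 mm.

≈ 0.039 mm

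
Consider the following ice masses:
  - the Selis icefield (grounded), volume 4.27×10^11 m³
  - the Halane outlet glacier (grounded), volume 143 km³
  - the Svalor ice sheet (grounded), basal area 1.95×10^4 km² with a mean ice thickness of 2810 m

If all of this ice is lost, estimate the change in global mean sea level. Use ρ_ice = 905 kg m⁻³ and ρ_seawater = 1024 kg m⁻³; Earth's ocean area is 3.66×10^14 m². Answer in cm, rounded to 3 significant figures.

≈ 13.4 cm

Selis: 4.27×10^11 m³ × (905/1024) = 3.774×10^11 m³ of water.
Halane: 143 km³ × (905/1024) = 126.4 km³ of water.
Svalor: ice volume = 1.95×10^4 km² × 2810 m = 5.480×10^4 km³; 5.480×10^4 × (905/1024) = 4.843×10^4 km³ of water.
Total added water ≈ 4.893×10^13 m³ over 3.66×10^14 m² → Δh = 0.134 m = 13.4 cm.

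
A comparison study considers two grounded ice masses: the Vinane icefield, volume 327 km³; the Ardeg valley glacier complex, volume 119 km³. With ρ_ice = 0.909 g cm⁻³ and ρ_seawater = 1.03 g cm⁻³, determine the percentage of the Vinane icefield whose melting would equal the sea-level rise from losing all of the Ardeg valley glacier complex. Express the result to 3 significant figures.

Equal sea-level rise means equal mass of meltwater, i.e. equal mass of ice lost.
Ice mass of Ardeg: 1.082×10^14 kg; ice mass of Vinane: 2.972×10^14 kg.
Fraction required = 1.082×10^14 / 2.972×10^14 = 0.364 → 36.4 %.

≈ 36.4 %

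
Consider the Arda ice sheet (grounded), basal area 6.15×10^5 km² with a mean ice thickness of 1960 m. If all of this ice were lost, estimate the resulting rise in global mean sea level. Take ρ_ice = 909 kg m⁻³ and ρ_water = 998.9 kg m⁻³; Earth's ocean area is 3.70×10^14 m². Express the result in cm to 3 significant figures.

≈ 296 cm

Arda: ice volume = 6.15×10^5 km² × 1960 m = 1.205×10^6 km³; 1.205×10^6 × (909/998.9) = 1.097×10^6 km³ of water.
Spread over 3.70×10^14 m² of ocean, Δh = 1.097×10^15 / 3.70×10^14 = 2.96 m = 296 cm.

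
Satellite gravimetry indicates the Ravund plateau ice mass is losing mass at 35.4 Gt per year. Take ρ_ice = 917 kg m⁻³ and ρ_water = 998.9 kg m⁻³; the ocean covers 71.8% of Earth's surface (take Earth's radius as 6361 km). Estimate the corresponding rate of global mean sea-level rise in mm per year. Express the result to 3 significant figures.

≈ 0.0971 mm/yr

ρ_w = 998.9 kg m⁻³. Annual water volume added = 35.4 Gt / ρ_w = 3.540×10^13 kg / 998.9 kg m⁻³ = 3.544×10^10 m³.
Δh per year = 3.544×10^10 / 3.65×10^14 = 9.71×10^-5 m = 0.0971 mm.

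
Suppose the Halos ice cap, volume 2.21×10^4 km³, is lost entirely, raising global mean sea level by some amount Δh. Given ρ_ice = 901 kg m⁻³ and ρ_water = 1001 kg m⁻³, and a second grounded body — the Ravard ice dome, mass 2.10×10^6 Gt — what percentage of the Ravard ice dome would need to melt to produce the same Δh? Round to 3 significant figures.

≈ 0.948 %

Equal sea-level rise means equal mass of meltwater, i.e. equal mass of ice lost.
Ice mass of Halos: 1.991×10^16 kg; ice mass of Ravard: 2.100×10^18 kg.
Fraction required = 1.991×10^16 / 2.100×10^18 = 9.48×10^-3 → 0.948 %.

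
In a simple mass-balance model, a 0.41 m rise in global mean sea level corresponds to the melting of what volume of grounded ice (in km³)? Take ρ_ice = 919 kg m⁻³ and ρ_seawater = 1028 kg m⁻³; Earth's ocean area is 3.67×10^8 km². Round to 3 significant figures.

Required water volume = Δh × A = 0.41 m × 3.67×10^14 m² = 1.505×10^14 m³ = 1.505×10^5 km³.
Ice volume = water volume × ρ_w/ρ_ice = 1.505×10^5 × 1028/919 = 1.68×10^5 km³.

≈ 1.68×10^5 km³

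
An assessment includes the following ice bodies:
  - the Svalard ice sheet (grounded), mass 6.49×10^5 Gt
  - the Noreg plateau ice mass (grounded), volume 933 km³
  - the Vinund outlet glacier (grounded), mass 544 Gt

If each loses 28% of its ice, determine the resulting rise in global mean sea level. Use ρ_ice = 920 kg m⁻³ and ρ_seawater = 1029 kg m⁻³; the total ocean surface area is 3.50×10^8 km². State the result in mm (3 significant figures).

Svalard: 0.28 × 6.49×10^5 Gt = 1.817×10^17 kg; dividing by ρ_w = 1029 kg m⁻³ gives 1.766×10^14 m³ of water.
Noreg: 0.28 × 933 km³ × (920/1029) = 233.6 km³ of water.
Vinund: 0.28 × 544 Gt = 1.523×10^14 kg; dividing by ρ_w = 1029 kg m⁻³ gives 1.480×10^11 m³ of water.
Total added water ≈ 1.770×10^14 m³ over 3.50×10^14 m² → Δh = 0.506 m = 506 mm.

≈ 506 mm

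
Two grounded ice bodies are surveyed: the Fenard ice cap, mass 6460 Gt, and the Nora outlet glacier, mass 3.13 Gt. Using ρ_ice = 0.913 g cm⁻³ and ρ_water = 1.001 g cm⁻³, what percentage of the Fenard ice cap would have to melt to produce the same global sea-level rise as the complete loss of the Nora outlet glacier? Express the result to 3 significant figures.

≈ 0.0485 %

Equal sea-level rise means equal mass of meltwater, i.e. equal mass of ice lost.
Ice mass of Nora: 3.130×10^12 kg; ice mass of Fenard: 6.460×10^15 kg.
Fraction required = 3.130×10^12 / 6.460×10^15 = 4.85×10^-4 → 0.0485 %.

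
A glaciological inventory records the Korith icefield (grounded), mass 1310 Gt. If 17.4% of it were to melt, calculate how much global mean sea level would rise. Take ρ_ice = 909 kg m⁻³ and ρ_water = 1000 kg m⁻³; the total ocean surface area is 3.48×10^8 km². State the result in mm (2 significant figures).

Korith: 0.174 × 1310 Gt = 2.279×10^14 kg; dividing by ρ_w = 1000 kg m⁻³ gives 2.279×10^11 m³ of water.
Spread over 3.48×10^14 m² of ocean, Δh = 2.279×10^11 / 3.48×10^14 = 6.55×10^-4 m = 0.66 mm.

≈ 0.66 mm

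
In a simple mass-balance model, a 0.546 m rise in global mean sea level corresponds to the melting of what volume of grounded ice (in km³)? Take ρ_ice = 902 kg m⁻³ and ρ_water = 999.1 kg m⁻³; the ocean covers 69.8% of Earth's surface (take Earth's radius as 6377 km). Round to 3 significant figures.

Required water volume = Δh × A = 0.546 m × 3.57×10^14 m² = 1.948×10^14 m³ = 1.948×10^5 km³.
Ice volume = water volume × ρ_w/ρ_ice = 1.948×10^5 × 999.1/902 = 2.16×10^5 km³.

≈ 2.16×10^5 km³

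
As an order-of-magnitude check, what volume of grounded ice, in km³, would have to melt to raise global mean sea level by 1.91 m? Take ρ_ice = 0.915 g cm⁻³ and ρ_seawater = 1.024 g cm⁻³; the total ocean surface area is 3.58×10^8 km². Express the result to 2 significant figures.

Required water volume = Δh × A = 1.91 m × 3.58×10^14 m² = 6.838×10^14 m³ = 6.838×10^5 km³.
Ice volume = water volume × ρ_w/ρ_ice = 6.838×10^5 × 1024/915 = 7.7×10^5 km³.

≈ 7.7×10^5 km³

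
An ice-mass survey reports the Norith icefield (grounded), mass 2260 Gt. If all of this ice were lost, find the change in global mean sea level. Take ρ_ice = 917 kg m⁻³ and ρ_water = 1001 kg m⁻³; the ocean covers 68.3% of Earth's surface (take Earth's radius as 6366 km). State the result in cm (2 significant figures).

≈ 0.65 cm

Norith: 2260 Gt = 2.260×10^15 kg; dividing by ρ_w = 1001 kg m⁻³ gives 2.258×10^12 m³ of water.
Spread over 3.48×10^14 m² of ocean, Δh = 2.258×10^12 / 3.48×10^14 = 6.49×10^-3 m = 0.65 cm.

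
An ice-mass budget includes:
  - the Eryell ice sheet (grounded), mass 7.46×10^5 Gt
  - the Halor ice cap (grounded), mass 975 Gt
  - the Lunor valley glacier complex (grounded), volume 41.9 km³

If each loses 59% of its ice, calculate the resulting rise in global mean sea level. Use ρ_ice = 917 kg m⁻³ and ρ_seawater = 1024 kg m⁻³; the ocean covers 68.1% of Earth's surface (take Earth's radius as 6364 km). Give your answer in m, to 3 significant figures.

Eryell: 0.59 × 7.46×10^5 Gt = 4.401×10^17 kg; dividing by ρ_w = 1024 kg m⁻³ gives 4.298×10^14 m³ of water.
Halor: 0.59 × 975 Gt = 5.752×10^14 kg; dividing by ρ_w = 1024 kg m⁻³ gives 5.618×10^11 m³ of water.
Lunor: 0.59 × 41.9 km³ × (917/1024) = 22.14 km³ of water.
Total added water ≈ 4.304×10^14 m³ over 3.47×10^14 m² → Δh = 1.24 m.

≈ 1.24 m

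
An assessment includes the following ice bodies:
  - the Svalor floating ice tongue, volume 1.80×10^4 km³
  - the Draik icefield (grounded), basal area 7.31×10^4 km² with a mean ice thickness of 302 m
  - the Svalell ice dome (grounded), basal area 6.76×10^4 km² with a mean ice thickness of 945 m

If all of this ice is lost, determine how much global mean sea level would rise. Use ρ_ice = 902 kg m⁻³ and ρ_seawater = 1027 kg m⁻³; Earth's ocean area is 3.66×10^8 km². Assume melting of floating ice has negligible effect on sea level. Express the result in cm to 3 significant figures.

The Svalor floating ice tongue is floating and already displaces its own weight of water, so its melt adds essentially nothing to sea level.
Draik: ice volume = 7.31×10^4 km² × 302 m = 2.208×10^4 km³; 2.208×10^4 × (902/1027) = 1.939×10^4 km³ of water.
Svalell: ice volume = 6.76×10^4 km² × 945 m = 6.388×10^4 km³; 6.388×10^4 × (902/1027) = 5.611×10^4 km³ of water.
Total added water ≈ 7.550×10^13 m³ over 3.66×10^14 m² → Δh = 0.206 m = 20.6 cm.

≈ 20.6 cm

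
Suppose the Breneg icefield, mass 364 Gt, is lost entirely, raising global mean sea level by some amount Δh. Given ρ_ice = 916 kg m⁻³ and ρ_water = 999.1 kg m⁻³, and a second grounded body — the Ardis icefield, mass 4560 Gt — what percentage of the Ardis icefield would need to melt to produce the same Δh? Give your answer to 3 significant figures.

Equal sea-level rise means equal mass of meltwater, i.e. equal mass of ice lost.
Ice mass of Breneg: 3.640×10^14 kg; ice mass of Ardis: 4.560×10^15 kg.
Fraction required = 3.640×10^14 / 4.560×10^15 = 0.0798 → 7.98 %.

≈ 7.98 %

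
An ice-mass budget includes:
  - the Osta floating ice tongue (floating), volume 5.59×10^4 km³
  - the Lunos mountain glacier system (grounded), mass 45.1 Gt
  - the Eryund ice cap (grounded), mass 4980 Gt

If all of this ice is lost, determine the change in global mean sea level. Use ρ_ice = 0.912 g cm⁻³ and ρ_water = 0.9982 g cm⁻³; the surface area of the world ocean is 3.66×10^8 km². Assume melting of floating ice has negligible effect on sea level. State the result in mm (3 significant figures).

≈ 13.8 mm

The Osta floating ice tongue is floating and already displaces its own weight of water, so its melt adds essentially nothing to sea level.
Lunos: 45.1 Gt = 4.510×10^13 kg; dividing by ρ_w = 0.9982 g cm⁻³ = 998.2 kg m⁻³ gives 4.518×10^10 m³ of water.
Eryund: 4980 Gt = 4.980×10^15 kg; dividing by ρ_w = 998.2 kg m⁻³ gives 4.989×10^12 m³ of water.
Total added water ≈ 5.034×10^12 m³ over 3.66×10^14 m² → Δh = 0.0138 m = 13.8 mm.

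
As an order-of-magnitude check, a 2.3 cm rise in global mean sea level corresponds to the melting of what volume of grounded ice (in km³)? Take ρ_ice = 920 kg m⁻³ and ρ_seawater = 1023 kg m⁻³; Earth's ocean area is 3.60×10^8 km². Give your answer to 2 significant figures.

Required water volume = Δh × A = 0.023 m × 3.60×10^14 m² = 8.280×10^12 m³ = 8280 km³.
Ice volume = water volume × ρ_w/ρ_ice = 8280 × 1023/920 = 9200 km³.

≈ 9200 km³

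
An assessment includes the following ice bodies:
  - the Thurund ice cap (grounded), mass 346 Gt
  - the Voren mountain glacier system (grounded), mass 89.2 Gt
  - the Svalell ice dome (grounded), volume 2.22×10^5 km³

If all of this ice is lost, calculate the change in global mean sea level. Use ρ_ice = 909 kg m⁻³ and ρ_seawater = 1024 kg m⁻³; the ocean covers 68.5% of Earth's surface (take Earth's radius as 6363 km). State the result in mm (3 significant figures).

Thurund: 346 Gt = 3.460×10^14 kg; dividing by ρ_w = 1024 kg m⁻³ gives 3.379×10^11 m³ of water.
Voren: 89.2 Gt = 8.920×10^13 kg; dividing by ρ_w = 1024 kg m⁻³ gives 8.711×10^10 m³ of water.
Svalell: 2.22×10^5 km³ × (909/1024) = 1.971×10^5 km³ of water.
Total added water ≈ 1.975×10^14 m³ over 3.49×10^14 m² → Δh = 0.567 m = 567 mm.

≈ 567 mm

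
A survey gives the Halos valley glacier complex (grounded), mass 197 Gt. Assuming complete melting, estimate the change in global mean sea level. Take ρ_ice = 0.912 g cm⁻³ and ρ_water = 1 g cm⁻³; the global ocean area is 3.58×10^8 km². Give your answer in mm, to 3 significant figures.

Halos: 197 Gt = 1.970×10^14 kg; dividing by ρ_w = 1 g cm⁻³ = 1000 kg m⁻³ gives 1.970×10^11 m³ of water.
Spread over 3.58×10^14 m² of ocean, Δh = 1.970×10^11 / 3.58×10^14 = 5.50×10^-4 m = 0.550 mm.

≈ 0.550 mm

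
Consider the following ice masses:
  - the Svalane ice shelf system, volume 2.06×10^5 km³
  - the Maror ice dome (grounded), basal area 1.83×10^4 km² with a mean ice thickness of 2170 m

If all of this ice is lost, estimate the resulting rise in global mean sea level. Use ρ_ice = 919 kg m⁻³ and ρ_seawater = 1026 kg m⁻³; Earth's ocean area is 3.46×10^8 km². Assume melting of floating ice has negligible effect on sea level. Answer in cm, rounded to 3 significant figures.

The Svalane ice shelf system is floating and already displaces its own weight of water, so its melt adds essentially nothing to sea level.
Maror: ice volume = 1.83×10^4 km² × 2170 m = 3.971×10^4 km³; 3.971×10^4 × (919/1026) = 3.557×10^4 km³ of water.
Total added water ≈ 3.557×10^13 m³ over 3.46×10^14 m² → Δh = 0.103 m = 10.3 cm.

≈ 10.3 cm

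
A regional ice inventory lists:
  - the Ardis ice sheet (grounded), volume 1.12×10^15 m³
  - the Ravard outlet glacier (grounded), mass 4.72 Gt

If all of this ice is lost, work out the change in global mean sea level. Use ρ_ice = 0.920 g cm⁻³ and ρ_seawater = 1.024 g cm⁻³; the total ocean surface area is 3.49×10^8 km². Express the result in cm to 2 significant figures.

≈ 290 cm

Ardis: 1.12×10^15 m³ × (920/1024) = 1.006×10^15 m³ of water.
Ravard: 4.72 Gt = 4.720×10^12 kg; dividing by ρ_w = 1.024 g cm⁻³ = 1024 kg m⁻³ gives 4.609×10^9 m³ of water.
Total added water ≈ 1.006×10^15 m³ over 3.49×10^14 m² → Δh = 2.88 m = 290 cm.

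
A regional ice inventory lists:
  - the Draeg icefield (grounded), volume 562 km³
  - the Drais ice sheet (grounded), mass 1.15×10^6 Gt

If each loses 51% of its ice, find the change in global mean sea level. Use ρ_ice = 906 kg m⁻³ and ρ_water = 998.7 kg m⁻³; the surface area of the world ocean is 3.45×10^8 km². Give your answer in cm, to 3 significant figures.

Draeg: 0.51 × 562 km³ × (906/998.7) = 260.0 km³ of water.
Drais: 0.51 × 1.15×10^6 Gt = 5.865×10^17 kg; dividing by ρ_w = 998.7 kg m⁻³ gives 5.873×10^14 m³ of water.
Total added water ≈ 5.875×10^14 m³ over 3.45×10^14 m² → Δh = 1.70 m = 170 cm.

≈ 170 cm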